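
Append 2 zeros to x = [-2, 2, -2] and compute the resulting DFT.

Original 3-point DFT: [-2, -2.0000-3.4641i, -2.0000+3.4641i]
Zero-padded 5-point DFT provides frequency interpolation.

DFT_5([x, 0, ...]) = [-2, 0.2361-0.7265i, -4.2361-3.0777i, -4.2361+3.0777i, 0.2361+0.7265i]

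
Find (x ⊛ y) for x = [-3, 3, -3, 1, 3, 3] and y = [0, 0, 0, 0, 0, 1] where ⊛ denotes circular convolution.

(x ⊛ y)[n] = Σ(m=0 to 5) x[m] · y[(n-m) mod 6]

Computing each output sample:
(x ⊛ y)[0] = 3
(x ⊛ y)[1] = -3
(x ⊛ y)[2] = 1
(x ⊛ y)[3] = 3
(x ⊛ y)[4] = 3
(x ⊛ y)[5] = -3

x ⊛ y = [3, -3, 1, 3, 3, -3]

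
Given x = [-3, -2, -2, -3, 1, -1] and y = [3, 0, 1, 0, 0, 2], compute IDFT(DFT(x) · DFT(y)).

(x ⊛ y)[n] = Σ(m=0 to 5) x[m] · y[(n-m) mod 6]

Computing each output sample:
(x ⊛ y)[0] = -12
(x ⊛ y)[1] = -11
(x ⊛ y)[2] = -15
(x ⊛ y)[3] = -9
(x ⊛ y)[4] = -1
(x ⊛ y)[5] = -12

x ⊛ y = [-12, -11, -15, -9, -1, -12]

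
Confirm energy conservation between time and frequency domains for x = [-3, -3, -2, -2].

Time domain:
Σ|x[n]|² = |-3|² + |-3|² + |-2|² + |-2|² = 26.0000

Frequency domain:
(1/4)Σ|X[k]|² = (1/4)(|-10|² + |-1+1i|² + |0|² + |-1-1i|²) = (1/4)·104.0000 = 26.0000

Both sides agree, confirming Parseval's theorem.

Σ|x[n]|² = (1/N)Σ|X[k]|² = 26.0000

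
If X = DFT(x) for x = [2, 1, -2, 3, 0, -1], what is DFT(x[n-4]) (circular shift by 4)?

Time shift by 4: X_shifted[k] = ω_6^(4k) · X[k]
Shifted x = [-2, 3, 0, -1, 2, 1]

DFT(x[n-4]) = [3, 0, -6.0000-3.4641i, -3, -6.0000+3.4641i, 0]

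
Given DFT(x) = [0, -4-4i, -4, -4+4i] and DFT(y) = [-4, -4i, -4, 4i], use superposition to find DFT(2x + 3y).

By linearity: DFT(2x + 3y) = 2·DFT(x) + 3·DFT(y)
= 2·[0, -4-4i, -4, -4+4i] + 3·[-4, -4i, -4, 4i]

Computing element-wise:
Z[0] = 2·(0) + 3·(-4) = -12
Z[1] = 2·(-4-4i) + 3·(-4i) = -8-20i
Z[2] = 2·(-4) + 3·(-4) = -20
Z[3] = 2·(-4+4i) + 3·(4i) = -8+20i

DFT(2x + 3y) = 2·X + 3·Y = [-12, -8-20i, -20, -8+20i]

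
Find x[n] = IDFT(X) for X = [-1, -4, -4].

x[n] = (1/3) Σ(k=0 to 2) X[k] · e^(2πikn/3)

Computing each x[n]:
x[0] = -3
x[1] = 1
x[2] = 1

x = [-3, 1, 1]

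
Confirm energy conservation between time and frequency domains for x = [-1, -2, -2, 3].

Time domain:
Σ|x[n]|² = |-1|² + |-2|² + |-2|² + |3|² = 18.0000

Frequency domain:
(1/4)Σ|X[k]|² = (1/4)(|-2|² + |1+5i|² + |-4|² + |1-5i|²) = (1/4)·72.0000 = 18.0000

Both sides agree, confirming Parseval's theorem.

Σ|x[n]|² = (1/N)Σ|X[k]|² = 18.0000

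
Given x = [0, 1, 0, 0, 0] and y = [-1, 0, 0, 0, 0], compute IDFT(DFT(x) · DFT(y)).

(x ⊛ y)[n] = Σ(m=0 to 4) x[m] · y[(n-m) mod 5]

Computing each output sample:
(x ⊛ y)[0] = 0
(x ⊛ y)[1] = -1
(x ⊛ y)[2] = 0
(x ⊛ y)[3] = 0
(x ⊛ y)[4] = 0

x ⊛ y = [0, -1, 0, 0, 0]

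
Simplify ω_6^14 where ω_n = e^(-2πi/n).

Since ω_6^6 = 1, powers reduce modulo 6.
14 mod 6 = 2
So ω_6^14 = ω_6^2 = e^(-2πi·2/6)

ω_6^14 = ω_6^2 = -0.5000-0.8660i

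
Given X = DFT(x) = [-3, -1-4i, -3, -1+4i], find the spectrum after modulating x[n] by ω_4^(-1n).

Modulation property: DFT(ω_4^(-1n)·x[n]) = X[(k-1) mod 4], so circularly shift X by 1 positions.

X[k-1] = [-1+4i, -3, -1-4i, -3]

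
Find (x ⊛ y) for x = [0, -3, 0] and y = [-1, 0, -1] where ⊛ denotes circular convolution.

(x ⊛ y)[n] = Σ(m=0 to 2) x[m] · y[(n-m) mod 3]

Computing each output sample:
(x ⊛ y)[0] = 3
(x ⊛ y)[1] = 3
(x ⊛ y)[2] = 0

x ⊛ y = [3, 3, 0]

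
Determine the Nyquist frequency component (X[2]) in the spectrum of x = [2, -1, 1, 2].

X[2] = Σ(n=0 to 3) x[n] · ω_4^(2n) where ω_4 = e^(-2πi/4)
= (2)·ω_4^0 + (-1)·ω_4^2 + (1)·ω_4^4 + (2)·ω_4^6

X[2] = 2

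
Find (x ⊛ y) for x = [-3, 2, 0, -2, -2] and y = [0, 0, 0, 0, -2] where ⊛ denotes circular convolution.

(x ⊛ y)[n] = Σ(m=0 to 4) x[m] · y[(n-m) mod 5]

Computing each output sample:
(x ⊛ y)[0] = -4
(x ⊛ y)[1] = 0
(x ⊛ y)[2] = 4
(x ⊛ y)[3] = 4
(x ⊛ y)[4] = 6

x ⊛ y = [-4, 0, 4, 4, 6]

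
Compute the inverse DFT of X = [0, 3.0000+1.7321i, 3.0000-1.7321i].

x[n] = (1/3) Σ(k=0 to 2) X[k] · e^(2πikn/3)

Computing each x[n]:
x[0] = 2
x[1] = -2
x[2] = 0

x = [2, -2, 0]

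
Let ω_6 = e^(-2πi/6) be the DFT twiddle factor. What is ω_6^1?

ω_6^1 = e^(-2πi·1/6)
= cos(-2π·1/6) + i·sin(-2π·1/6)
= cos(-2π/6) + i·sin(-2π/6)

ω_6^1 = cos(-2π/6) + i·sin(-2π/6) = 0.5000-0.8660i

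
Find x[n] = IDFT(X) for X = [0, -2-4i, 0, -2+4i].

x[n] = (1/4) Σ(k=0 to 3) X[k] · e^(2πikn/4)

Computing each x[n]:
x[0] = -1
x[1] = 2
x[2] = 1
x[3] = -2

x = [-1, 2, 1, -2]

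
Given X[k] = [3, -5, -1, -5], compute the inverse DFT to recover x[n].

x[n] = (1/4) Σ(k=0 to 3) X[k] · e^(2πikn/4)

Computing each x[n]:
x[0] = -2
x[1] = 1
x[2] = 3
x[3] = 1

x = [-2, 1, 3, 1]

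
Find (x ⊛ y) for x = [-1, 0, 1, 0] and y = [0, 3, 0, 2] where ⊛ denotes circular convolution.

(x ⊛ y)[n] = Σ(m=0 to 3) x[m] · y[(n-m) mod 4]

Computing each output sample:
(x ⊛ y)[0] = 0
(x ⊛ y)[1] = -1
(x ⊛ y)[2] = 0
(x ⊛ y)[3] = 1

x ⊛ y = [0, -1, 0, 1]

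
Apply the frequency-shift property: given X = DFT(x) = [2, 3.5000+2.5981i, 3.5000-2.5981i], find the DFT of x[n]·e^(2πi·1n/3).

Modulation property: DFT(ω_3^(-1n)·x[n]) = X[(k-1) mod 3], so circularly shift X by 1 positions.

X[k-1] = [3.5000-2.5981i, 2, 3.5000+2.5981i]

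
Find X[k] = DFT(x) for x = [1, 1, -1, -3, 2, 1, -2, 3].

X[k] = Σ(n=0 to 7) x[n] · ω_8^(nk)
where ω_8 = e^(-2πi/8)

Computing each X[k]:
X[0] = 2
X[1] = 3.2426+3.2426i
X[2] = 6-2i
X[3] = -5.2426+5.2426i
X[4] = -2
X[5] = -5.2426-5.2426i
X[6] = 6+2i
X[7] = 3.2426-3.2426i

X = [2, 3.2426+3.2426i, 6-2i, -5.2426+5.2426i, -2, -5.2426-5.2426i, 6+2i, 3.2426-3.2426i]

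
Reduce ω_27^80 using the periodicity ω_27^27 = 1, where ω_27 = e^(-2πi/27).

Since ω_27^27 = 1, powers reduce modulo 27.
80 mod 27 = 26
So ω_27^80 = ω_27^26 = e^(-2πi·26/27)

ω_27^80 = ω_27^26 = 0.9730+0.2306i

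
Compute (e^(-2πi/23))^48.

Since ω_23^23 = 1, powers reduce modulo 23.
48 mod 23 = 2
So ω_23^48 = ω_23^2 = e^(-2πi·2/23)

ω_23^48 = ω_23^2 = 0.8544-0.5196i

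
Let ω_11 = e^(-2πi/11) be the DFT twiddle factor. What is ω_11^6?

ω_11^6 = e^(-2πi·6/11)
= cos(-2π·6/11) + i·sin(-2π·6/11)
= cos(-12π/11) + i·sin(-12π/11)

ω_11^6 = cos(-12π/11) + i·sin(-12π/11) = -0.9595+0.2817i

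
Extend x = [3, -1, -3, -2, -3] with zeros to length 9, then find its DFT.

Original 5-point DFT: [-6, 5.8090-1.3143i, 4.6910-2.1266i, 4.6910+2.1266i, 5.8090+1.3143i]
Zero-padded 9-point DFT provides frequency interpolation.

DFT_9([x, 0, ...]) = [-6, 5.5321+6.3553i, 4.3473-1.6495i, 4.5000+0.8660i, 2.1206-2.8087i, 2.1206+2.8087i, 4.5000-0.8660i, 4.3473+1.6495i, 5.5321-6.3553i]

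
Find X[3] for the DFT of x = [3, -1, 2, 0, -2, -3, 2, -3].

X[3] = Σ(n=0 to 7) x[n] · ω_8^(3n) where ω_8 = e^(-2πi/8)
= (3)·ω_8^0 + (-1)·ω_8^3 + (2)·ω_8^6 + (0)·ω_8^9 + (-2)·ω_8^12 + (-3)·ω_8^15 + (2)·ω_8^18 + (-3)·ω_8^21

X[3] = 5.7071-3.5355i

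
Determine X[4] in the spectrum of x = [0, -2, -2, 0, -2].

X[4] = Σ(n=0 to 4) x[n] · ω_5^(4n) where ω_5 = e^(-2πi/5)
= (0)·ω_5^0 + (-2)·ω_5^4 + (-2)·ω_5^8 + (0)·ω_5^12 + (-2)·ω_5^16

X[4] = 0.3820-1.1756i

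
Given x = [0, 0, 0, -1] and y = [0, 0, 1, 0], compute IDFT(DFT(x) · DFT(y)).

(x ⊛ y)[n] = Σ(m=0 to 3) x[m] · y[(n-m) mod 4]

Computing each output sample:
(x ⊛ y)[0] = 0
(x ⊛ y)[1] = -1
(x ⊛ y)[2] = 0
(x ⊛ y)[3] = 0

x ⊛ y = [0, -1, 0, 0]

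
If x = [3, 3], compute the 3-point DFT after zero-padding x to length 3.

Original 2-point DFT: [6, 0]
Zero-padded 3-point DFT provides frequency interpolation.

DFT_3([x, 0, ...]) = [6, 1.5000-2.5981i, 1.5000+2.5981i]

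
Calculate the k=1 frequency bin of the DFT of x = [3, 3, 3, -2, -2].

X[1] = Σ(n=0 to 4) x[n] · ω_5^(1n) where ω_5 = e^(-2πi/5)
= (3)·ω_5^0 + (3)·ω_5^1 + (3)·ω_5^2 + (-2)·ω_5^3 + (-2)·ω_5^4

X[1] = 2.5000-7.6942i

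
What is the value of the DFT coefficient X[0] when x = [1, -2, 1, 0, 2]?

X[0] = Σ(n=0 to 4) x[n] · ω_5^0 = Σ x[n]
= (1) + (-2) + (1) + (0) + (2)

X[0] = 2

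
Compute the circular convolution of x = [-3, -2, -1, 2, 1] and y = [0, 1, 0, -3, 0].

(x ⊛ y)[n] = Σ(m=0 to 4) x[m] · y[(n-m) mod 5]

Computing each output sample:
(x ⊛ y)[0] = 4
(x ⊛ y)[1] = -9
(x ⊛ y)[2] = -5
(x ⊛ y)[3] = 8
(x ⊛ y)[4] = 8

x ⊛ y = [4, -9, -5, 8, 8]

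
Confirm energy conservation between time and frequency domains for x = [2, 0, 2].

Time domain:
Σ|x[n]|² = |2|² + |0|² + |2|² = 8.0000

Frequency domain:
(1/3)Σ|X[k]|² = (1/3)(|4|² + |1.0000+1.7321i|² + |1.0000-1.7321i|²) = (1/3)·24.0000 = 8.0000

Both sides agree, confirming Parseval's theorem.

Σ|x[n]|² = (1/N)Σ|X[k]|² = 8.0000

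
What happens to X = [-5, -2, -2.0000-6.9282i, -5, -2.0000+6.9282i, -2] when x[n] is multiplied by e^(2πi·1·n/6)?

Modulation property: DFT(ω_6^(-1n)·x[n]) = X[(k-1) mod 6], so circularly shift X by 1 positions.

X[k-1] = [-2, -5, -2, -2.0000-6.9282i, -5, -2.0000+6.9282i]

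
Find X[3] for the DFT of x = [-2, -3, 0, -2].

X[3] = Σ(n=0 to 3) x[n] · ω_4^(3n) where ω_4 = e^(-2πi/4)
= (-2)·ω_4^0 + (-3)·ω_4^3 + (0)·ω_4^6 + (-2)·ω_4^9

X[3] = -2-1i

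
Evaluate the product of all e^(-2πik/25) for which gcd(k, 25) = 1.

The primitive 25th roots of unity are ω_25^k for k coprime to 25: k ∈ {1, 2, 3, 4, 6, 7, 8, 9, 11, 12, 13, 14, 16, 17, 18, 19, 21, 22, 23, 24}
Their product equals the constant term of the cyclotomic polynomial Φ_25(x) up to sign.
For n ≥ 3, the product of all primitive nth roots of unity is 1. (For n=1 it is 1; for n=2 it is -1.)

1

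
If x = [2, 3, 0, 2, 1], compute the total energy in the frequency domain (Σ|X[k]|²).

Parseval: Σ|x[n]|² = (1/N)Σ|X[k]|², so Σ|X[k]|² = N·Σ|x[n]|² = 5·18.0000

Σ|X[k]|² = N·Σ|x[n]|² = 5·18.0000 = 90.0000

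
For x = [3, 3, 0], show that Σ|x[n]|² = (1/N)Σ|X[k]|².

Time domain:
Σ|x[n]|² = |3|² + |3|² + |0|² = 18.0000

Frequency domain:
(1/3)Σ|X[k]|² = (1/3)(|6|² + |1.5000-2.5981i|² + |1.5000+2.5981i|²) = (1/3)·54.0000 = 18.0000

Both sides agree, confirming Parseval's theorem.

Σ|x[n]|² = (1/N)Σ|X[k]|² = 18.0000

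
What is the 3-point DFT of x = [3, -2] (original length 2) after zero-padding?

Original 2-point DFT: [1, 5]
Zero-padded 3-point DFT provides frequency interpolation.

DFT_3([x, 0, ...]) = [1, 4.0000+1.7321i, 4.0000-1.7321i]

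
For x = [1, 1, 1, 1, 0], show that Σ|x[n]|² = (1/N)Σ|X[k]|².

Time domain:
Σ|x[n]|² = |1|² + |1|² + |1|² + |1|² + |0|² = 4.0000

Frequency domain:
(1/5)Σ|X[k]|² = (1/5)(|4|² + |-0.3090-0.9511i|² + |0.8090-0.5878i|² + |0.8090+0.5878i|² + |-0.3090+0.9511i|²) = (1/5)·20.0000 = 4.0000

Both sides agree, confirming Parseval's theorem.

Σ|x[n]|² = (1/N)Σ|X[k]|² = 4.0000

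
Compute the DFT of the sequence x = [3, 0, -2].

X[k] = Σ(n=0 to 2) x[n] · ω_3^(nk)
where ω_3 = e^(-2πi/3)

Computing each X[k]:
X[0] = 1
X[1] = 4.0000-1.7321i
X[2] = 4.0000+1.7321i

X = [1, 4.0000-1.7321i, 4.0000+1.7321i]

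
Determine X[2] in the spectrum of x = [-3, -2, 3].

X[2] = Σ(n=0 to 2) x[n] · ω_3^(2n) where ω_3 = e^(-2πi/3)
= (-3)·ω_3^0 + (-2)·ω_3^2 + (3)·ω_3^4

X[2] = -3.5000-4.3301i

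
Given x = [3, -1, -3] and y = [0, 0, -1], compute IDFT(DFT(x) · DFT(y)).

(x ⊛ y)[n] = Σ(m=0 to 2) x[m] · y[(n-m) mod 3]

Computing each output sample:
(x ⊛ y)[0] = 1
(x ⊛ y)[1] = 3
(x ⊛ y)[2] = -3

x ⊛ y = [1, 3, -3]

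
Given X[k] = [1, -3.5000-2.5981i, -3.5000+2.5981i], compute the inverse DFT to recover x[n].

x[n] = (1/3) Σ(k=0 to 2) X[k] · e^(2πikn/3)

Computing each x[n]:
x[0] = -2
x[1] = 3
x[2] = 0

x = [-2, 3, 0]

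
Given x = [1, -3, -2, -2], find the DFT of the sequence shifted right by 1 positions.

Time shift by 1: X_shifted[k] = ω_4^(1k) · X[k]
Shifted x = [-2, 1, -3, -2]

DFT(x[n-1]) = [-6, 1-3i, -4, 1+3i]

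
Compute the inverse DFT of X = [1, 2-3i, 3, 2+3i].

x[n] = (1/4) Σ(k=0 to 3) X[k] · e^(2πikn/4)

Computing each x[n]:
x[0] = 2
x[1] = 1
x[2] = 0
x[3] = -2

x = [2, 1, 0, -2]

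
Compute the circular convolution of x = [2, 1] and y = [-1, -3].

(x ⊛ y)[n] = Σ(m=0 to 1) x[m] · y[(n-m) mod 2]

Computing each output sample:
(x ⊛ y)[0] = -5
(x ⊛ y)[1] = -7

x ⊛ y = [-5, -7]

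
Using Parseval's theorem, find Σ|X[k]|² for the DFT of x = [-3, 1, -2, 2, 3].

Parseval: Σ|x[n]|² = (1/N)Σ|X[k]|², so Σ|X[k]|² = N·Σ|x[n]|² = 5·27.0000

Σ|X[k]|² = N·Σ|x[n]|² = 5·27.0000 = 135.0000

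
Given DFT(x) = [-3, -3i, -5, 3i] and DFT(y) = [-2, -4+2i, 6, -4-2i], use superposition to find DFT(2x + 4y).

By linearity: DFT(2x + 4y) = 2·DFT(x) + 4·DFT(y)
= 2·[-3, -3i, -5, 3i] + 4·[-2, -4+2i, 6, -4-2i]

Computing element-wise:
Z[0] = 2·(-3) + 4·(-2) = -14
Z[1] = 2·(-3i) + 4·(-4+2i) = -16+2i
Z[2] = 2·(-5) + 4·(6) = 14
Z[3] = 2·(3i) + 4·(-4-2i) = -16-2i

DFT(2x + 4y) = 2·X + 4·Y = [-14, -16+2i, 14, -16-2i]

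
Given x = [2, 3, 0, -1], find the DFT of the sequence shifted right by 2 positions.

Time shift by 2: X_shifted[k] = ω_4^(2k) · X[k]
Shifted x = [0, -1, 2, 3]

DFT(x[n-2]) = [4, -2+4i, 0, -2-4i]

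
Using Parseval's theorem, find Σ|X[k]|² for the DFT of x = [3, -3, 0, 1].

Parseval: Σ|x[n]|² = (1/N)Σ|X[k]|², so Σ|X[k]|² = N·Σ|x[n]|² = 4·19.0000

Σ|X[k]|² = N·Σ|x[n]|² = 4·19.0000 = 76.0000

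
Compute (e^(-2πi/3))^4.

Since ω_3^3 = 1, powers reduce modulo 3.
4 mod 3 = 1
So ω_3^4 = ω_3^1 = e^(-2πi·1/3)

ω_3^4 = ω_3^1 = -0.5000-0.8660i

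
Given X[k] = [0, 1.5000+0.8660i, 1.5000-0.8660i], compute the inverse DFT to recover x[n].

x[n] = (1/3) Σ(k=0 to 2) X[k] · e^(2πikn/3)

Computing each x[n]:
x[0] = 1
x[1] = -1
x[2] = 0

x = [1, -1, 0]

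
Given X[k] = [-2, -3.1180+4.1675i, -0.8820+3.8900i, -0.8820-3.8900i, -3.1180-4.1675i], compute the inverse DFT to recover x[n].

x[n] = (1/5) Σ(k=0 to 4) X[k] · e^(2πikn/5)

Computing each x[n]:
x[0] = -2
x[1] = -3
x[2] = 1
x[3] = 0
x[4] = 2

x = [-2, -3, 1, 0, 2]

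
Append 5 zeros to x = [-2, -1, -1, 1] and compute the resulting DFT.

Original 4-point DFT: [-3, -1+2i, -3, -1-2i]
Zero-padded 9-point DFT provides frequency interpolation.

DFT_9([x, 0, ...]) = [-3, -3.4397+0.7616i, -1.7340+2.1929i, 0, -2.3264-1.1668i, -2.3264+1.1668i, 0, -1.7340-2.1929i, -3.4397-0.7616i]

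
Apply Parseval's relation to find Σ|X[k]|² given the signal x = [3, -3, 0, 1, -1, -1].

Parseval: Σ|x[n]|² = (1/N)Σ|X[k]|², so Σ|X[k]|² = N·Σ|x[n]|² = 6·21.0000

Σ|X[k]|² = N·Σ|x[n]|² = 6·21.0000 = 126.0000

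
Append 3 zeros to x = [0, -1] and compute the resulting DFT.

Original 2-point DFT: [-1, 1]
Zero-padded 5-point DFT provides frequency interpolation.

DFT_5([x, 0, ...]) = [-1, -0.3090+0.9511i, 0.8090+0.5878i, 0.8090-0.5878i, -0.3090-0.9511i]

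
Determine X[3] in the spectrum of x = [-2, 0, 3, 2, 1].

X[3] = Σ(n=0 to 4) x[n] · ω_5^(3n) where ω_5 = e^(-2πi/5)
= (-2)·ω_5^0 + (0)·ω_5^3 + (3)·ω_5^6 + (2)·ω_5^9 + (1)·ω_5^12

X[3] = -1.2639-1.5388i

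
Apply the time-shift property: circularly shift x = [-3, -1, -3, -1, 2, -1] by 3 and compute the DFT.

Time shift by 3: X_shifted[k] = ω_6^(3k) · X[k]
Shifted x = [-1, 2, -1, -3, -1, -3]

DFT(x[n-3]) = [-7, 2.5000-4.3301i, -2.5000-4.3301i, 1, -2.5000+4.3301i, 2.5000+4.3301i]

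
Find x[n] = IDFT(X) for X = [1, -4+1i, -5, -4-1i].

x[n] = (1/4) Σ(k=0 to 3) X[k] · e^(2πikn/4)

Computing each x[n]:
x[0] = -3
x[1] = 1
x[2] = 1
x[3] = 2

x = [-3, 1, 1, 2]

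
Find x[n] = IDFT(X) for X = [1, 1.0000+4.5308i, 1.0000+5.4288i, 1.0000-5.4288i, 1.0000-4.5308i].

x[n] = (1/5) Σ(k=0 to 4) X[k] · e^(2πikn/5)

Computing each x[n]:
x[0] = 1
x[1] = -3
x[2] = 1
x[3] = -1
x[4] = 3

x = [1, -3, 1, -1, 3]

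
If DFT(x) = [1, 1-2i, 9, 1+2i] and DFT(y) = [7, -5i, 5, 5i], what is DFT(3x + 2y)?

By linearity: DFT(3x + 2y) = 3·DFT(x) + 2·DFT(y)
= 3·[1, 1-2i, 9, 1+2i] + 2·[7, -5i, 5, 5i]

Computing element-wise:
Z[0] = 3·(1) + 2·(7) = 17
Z[1] = 3·(1-2i) + 2·(-5i) = 3-16i
Z[2] = 3·(9) + 2·(5) = 37
Z[3] = 3·(1+2i) + 2·(5i) = 3+16i

DFT(3x + 2y) = 3·X + 2·Y = [17, 3-16i, 37, 3+16i]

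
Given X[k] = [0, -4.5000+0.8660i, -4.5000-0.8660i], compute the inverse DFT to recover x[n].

x[n] = (1/3) Σ(k=0 to 2) X[k] · e^(2πikn/3)

Computing each x[n]:
x[0] = -3
x[1] = 1
x[2] = 2

x = [-3, 1, 2]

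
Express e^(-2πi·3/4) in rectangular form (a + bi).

ω_4^3 = e^(-2πi·3/4)
= cos(-2π·3/4) + i·sin(-2π·3/4)
= cos(-6π/4) + i·sin(-6π/4)

ω_4^3 = cos(-6π/4) + i·sin(-6π/4) = 1i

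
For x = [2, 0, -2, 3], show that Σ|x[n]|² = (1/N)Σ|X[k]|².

Time domain:
Σ|x[n]|² = |2|² + |0|² + |-2|² + |3|² = 17.0000

Frequency domain:
(1/4)Σ|X[k]|² = (1/4)(|3|² + |4+3i|² + |-3|² + |4-3i|²) = (1/4)·68.0000 = 17.0000

Both sides agree, confirming Parseval's theorem.

Σ|x[n]|² = (1/N)Σ|X[k]|² = 17.0000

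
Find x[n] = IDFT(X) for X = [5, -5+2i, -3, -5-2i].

x[n] = (1/4) Σ(k=0 to 3) X[k] · e^(2πikn/4)

Computing each x[n]:
x[0] = -2
x[1] = 1
x[2] = 3
x[3] = 3

x = [-2, 1, 3, 3]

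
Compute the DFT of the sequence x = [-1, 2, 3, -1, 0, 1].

X[k] = Σ(n=0 to 5) x[n] · ω_6^(nk)
where ω_6 = e^(-2πi/6)

Computing each X[k]:
X[0] = 4
X[1] = -3.4641i
X[2] = -5.0000+1.7321i
X[3] = 0
X[4] = -5.0000-1.7321i
X[5] = 3.4641i

X = [4, -3.4641i, -5.0000+1.7321i, 0, -5.0000-1.7321i, 3.4641i]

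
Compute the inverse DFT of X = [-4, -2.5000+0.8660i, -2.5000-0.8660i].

x[n] = (1/3) Σ(k=0 to 2) X[k] · e^(2πikn/3)

Computing each x[n]:
x[0] = -3
x[1] = -1
x[2] = 0

x = [-3, -1, 0]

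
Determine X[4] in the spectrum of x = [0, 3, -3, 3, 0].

X[4] = Σ(n=0 to 4) x[n] · ω_5^(4n) where ω_5 = e^(-2πi/5)
= (0)·ω_5^0 + (3)·ω_5^4 + (-3)·ω_5^8 + (3)·ω_5^12 + (0)·ω_5^16

X[4] = 0.9271-0.6735i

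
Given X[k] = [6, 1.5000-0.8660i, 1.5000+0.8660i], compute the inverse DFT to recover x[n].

x[n] = (1/3) Σ(k=0 to 2) X[k] · e^(2πikn/3)

Computing each x[n]:
x[0] = 3
x[1] = 2
x[2] = 1

x = [3, 2, 1]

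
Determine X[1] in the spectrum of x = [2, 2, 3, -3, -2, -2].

X[1] = Σ(n=0 to 5) x[n] · ω_6^(1n) where ω_6 = e^(-2πi/6)
= (2)·ω_6^0 + (2)·ω_6^1 + (3)·ω_6^2 + (-3)·ω_6^3 + (-2)·ω_6^4 + (-2)·ω_6^5

X[1] = 4.5000-7.7942i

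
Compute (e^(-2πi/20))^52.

Since ω_20^20 = 1, powers reduce modulo 20.
52 mod 20 = 12
So ω_20^52 = ω_20^12 = e^(-2πi·12/20)

ω_20^52 = ω_20^12 = -0.8090+0.5878i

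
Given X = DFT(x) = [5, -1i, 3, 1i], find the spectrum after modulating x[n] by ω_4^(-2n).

Modulation property: DFT(ω_4^(-2n)·x[n]) = X[(k-2) mod 4], so circularly shift X by 2 positions.

X[k-2] = [3, 1i, 5, -1i]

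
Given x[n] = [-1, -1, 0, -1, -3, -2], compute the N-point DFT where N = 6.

X[k] = Σ(n=0 to 5) x[n] · ω_6^(nk)
where ω_6 = e^(-2πi/6)

Computing each X[k]:
X[0] = -8
X[1] = -3.4641i
X[2] = 1.0000+1.7321i
X[3] = 0
X[4] = 1.0000-1.7321i
X[5] = 3.4641i

X = [-8, -3.4641i, 1.0000+1.7321i, 0, 1.0000-1.7321i, 3.4641i]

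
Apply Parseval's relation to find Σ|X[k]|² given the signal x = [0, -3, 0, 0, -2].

Parseval: Σ|x[n]|² = (1/N)Σ|X[k]|², so Σ|X[k]|² = N·Σ|x[n]|² = 5·13.0000

Σ|X[k]|² = N·Σ|x[n]|² = 5·13.0000 = 65.0000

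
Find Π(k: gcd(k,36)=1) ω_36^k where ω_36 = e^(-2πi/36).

The primitive 36th roots of unity are ω_36^k for k coprime to 36: k ∈ {1, 5, 7, 11, 13, 17, 19, 23, 25, 29, 31, 35}
Their product equals the constant term of the cyclotomic polynomial Φ_36(x) up to sign.
For n ≥ 3, the product of all primitive nth roots of unity is 1. (For n=1 it is 1; for n=2 it is -1.)

1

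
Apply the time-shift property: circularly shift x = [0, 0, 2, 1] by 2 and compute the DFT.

Time shift by 2: X_shifted[k] = ω_4^(2k) · X[k]
Shifted x = [2, 1, 0, 0]

DFT(x[n-2]) = [3, 2-1i, 1, 2+1i]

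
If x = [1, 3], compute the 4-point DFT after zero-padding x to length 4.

Original 2-point DFT: [4, -2]
Zero-padded 4-point DFT provides frequency interpolation.

DFT_4([x, 0, ...]) = [4, 1-3i, -2, 1+3i]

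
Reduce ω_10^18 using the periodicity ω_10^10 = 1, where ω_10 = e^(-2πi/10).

Since ω_10^10 = 1, powers reduce modulo 10.
18 mod 10 = 8
So ω_10^18 = ω_10^8 = e^(-2πi·8/10)

ω_10^18 = ω_10^8 = 0.3090+0.9511i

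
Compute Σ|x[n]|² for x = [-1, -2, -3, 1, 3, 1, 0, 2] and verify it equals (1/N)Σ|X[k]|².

Time domain:
Σ|x[n]|² = |-1|² + |-2|² + |-3|² + |1|² + |3|² + |1|² + |0|² + |2|² = 29.0000

Frequency domain:
(1/8)Σ|X[k]|² = (1/8)(|1|² + |-5.4142+5.8284i|² + |5+4i|² + |-2.5858-0.1716i|² + |-3|² + |-2.5858+0.1716i|² + |5-4i|² + |-5.4142-5.8284i|²) = (1/8)·232.0000 = 29.0000

Both sides agree, confirming Parseval's theorem.

Σ|x[n]|² = (1/N)Σ|X[k]|² = 29.0000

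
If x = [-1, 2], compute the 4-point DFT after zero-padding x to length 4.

Original 2-point DFT: [1, -3]
Zero-padded 4-point DFT provides frequency interpolation.

DFT_4([x, 0, ...]) = [1, -1-2i, -3, -1+2i]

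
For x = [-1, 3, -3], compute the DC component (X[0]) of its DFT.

X[0] = Σ(n=0 to 2) x[n] · ω_3^0 = Σ x[n]
= (-1) + (3) + (-3)

X[0] = -1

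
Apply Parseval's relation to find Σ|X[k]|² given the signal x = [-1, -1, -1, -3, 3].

Parseval: Σ|x[n]|² = (1/N)Σ|X[k]|², so Σ|X[k]|² = N·Σ|x[n]|² = 5·21.0000

Σ|X[k]|² = N·Σ|x[n]|² = 5·21.0000 = 105.0000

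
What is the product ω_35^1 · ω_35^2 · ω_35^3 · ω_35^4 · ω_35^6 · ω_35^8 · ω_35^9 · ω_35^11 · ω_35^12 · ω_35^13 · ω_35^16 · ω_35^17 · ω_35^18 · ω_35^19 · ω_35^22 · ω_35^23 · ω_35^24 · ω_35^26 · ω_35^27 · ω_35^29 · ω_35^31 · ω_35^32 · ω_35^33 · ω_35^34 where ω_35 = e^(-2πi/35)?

The primitive 35th roots of unity are ω_35^k for k coprime to 35: k ∈ {1, 2, 3, 4, 6, 8, 9, 11, 12, 13, 16, 17, 18, 19, 22, 23, 24, 26, 27, 29, 31, 32, 33, 34}
Their product equals the constant term of the cyclotomic polynomial Φ_35(x) up to sign.
For n ≥ 3, the product of all primitive nth roots of unity is 1. (For n=1 it is 1; for n=2 it is -1.)

1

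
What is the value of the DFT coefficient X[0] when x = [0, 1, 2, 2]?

X[0] = Σ(n=0 to 3) x[n] · ω_4^0 = Σ x[n]
= (0) + (1) + (2) + (2)

X[0] = 5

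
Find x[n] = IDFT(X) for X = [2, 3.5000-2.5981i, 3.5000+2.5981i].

x[n] = (1/3) Σ(k=0 to 2) X[k] · e^(2πikn/3)

Computing each x[n]:
x[0] = 3
x[1] = 1
x[2] = -2

x = [3, 1, -2]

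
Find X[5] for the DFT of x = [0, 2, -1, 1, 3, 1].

X[5] = Σ(n=0 to 5) x[n] · ω_6^(5n) where ω_6 = e^(-2πi/6)
= (0)·ω_6^0 + (2)·ω_6^5 + (-1)·ω_6^10 + (1)·ω_6^15 + (3)·ω_6^20 + (1)·ω_6^25

X[5] = -0.5000-2.5981i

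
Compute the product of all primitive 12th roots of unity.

The primitive 12th roots of unity are ω_12^k for k coprime to 12: k ∈ {1, 5, 7, 11}
Their product equals the constant term of the cyclotomic polynomial Φ_12(x) up to sign.
For n ≥ 3, the product of all primitive nth roots of unity is 1. (For n=1 it is 1; for n=2 it is -1.)

1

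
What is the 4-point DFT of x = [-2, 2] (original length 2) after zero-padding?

Original 2-point DFT: [0, -4]
Zero-padded 4-point DFT provides frequency interpolation.

DFT_4([x, 0, ...]) = [0, -2-2i, -4, -2+2i]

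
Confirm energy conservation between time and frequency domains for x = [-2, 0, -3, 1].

Time domain:
Σ|x[n]|² = |-2|² + |0|² + |-3|² + |1|² = 14.0000

Frequency domain:
(1/4)Σ|X[k]|² = (1/4)(|-4|² + |1+1i|² + |-6|² + |1-1i|²) = (1/4)·56.0000 = 14.0000

Both sides agree, confirming Parseval's theorem.

Σ|x[n]|² = (1/N)Σ|X[k]|² = 14.0000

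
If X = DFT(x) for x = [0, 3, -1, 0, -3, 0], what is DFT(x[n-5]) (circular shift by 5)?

Time shift by 5: X_shifted[k] = ω_6^(5k) · X[k]
Shifted x = [3, -1, 0, -3, 0, 0]

DFT(x[n-5]) = [-1, 5.5000+0.8660i, 0.5000+0.8660i, 7, 0.5000-0.8660i, 5.5000-0.8660i]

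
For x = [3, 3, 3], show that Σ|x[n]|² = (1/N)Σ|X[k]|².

Time domain:
Σ|x[n]|² = |3|² + |3|² + |3|² = 27.0000

Frequency domain:
(1/3)Σ|X[k]|² = (1/3)(|9|² + |0|² + |0|²) = (1/3)·81.0000 = 27.0000

Both sides agree, confirming Parseval's theorem.

Σ|x[n]|² = (1/N)Σ|X[k]|² = 27.0000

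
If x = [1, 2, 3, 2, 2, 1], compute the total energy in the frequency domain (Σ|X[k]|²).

Parseval: Σ|x[n]|² = (1/N)Σ|X[k]|², so Σ|X[k]|² = N·Σ|x[n]|² = 6·23.0000

Σ|X[k]|² = N·Σ|x[n]|² = 6·23.0000 = 138.0000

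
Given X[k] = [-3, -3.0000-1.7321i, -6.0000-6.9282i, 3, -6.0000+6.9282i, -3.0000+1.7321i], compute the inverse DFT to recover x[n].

x[n] = (1/6) Σ(k=0 to 5) X[k] · e^(2πikn/6)

Computing each x[n]:
x[0] = -3
x[1] = 2
x[2] = 0
x[3] = -2
x[4] = 3
x[5] = -3

x = [-3, 2, 0, -2, 3, -3]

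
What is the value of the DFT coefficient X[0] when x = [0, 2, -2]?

X[0] = Σ(n=0 to 2) x[n] · ω_3^0 = Σ x[n]
= (0) + (2) + (-2)

X[0] = 0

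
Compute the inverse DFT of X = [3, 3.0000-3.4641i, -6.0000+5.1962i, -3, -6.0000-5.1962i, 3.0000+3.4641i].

x[n] = (1/6) Σ(k=0 to 5) X[k] · e^(2πikn/6)

Computing each x[n]:
x[0] = -1
x[1] = 2
x[2] = 3
x[3] = -2
x[4] = -2
x[5] = 3

x = [-1, 2, 3, -2, -2, 3]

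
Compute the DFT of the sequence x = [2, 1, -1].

X[k] = Σ(n=0 to 2) x[n] · ω_3^(nk)
where ω_3 = e^(-2πi/3)

Computing each X[k]:
X[0] = 2
X[1] = 2.0000-1.7321i
X[2] = 2.0000+1.7321i

X = [2, 2.0000-1.7321i, 2.0000+1.7321i]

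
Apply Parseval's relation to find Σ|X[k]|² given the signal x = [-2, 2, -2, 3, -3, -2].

Parseval: Σ|x[n]|² = (1/N)Σ|X[k]|², so Σ|X[k]|² = N·Σ|x[n]|² = 6·34.0000

Σ|X[k]|² = N·Σ|x[n]|² = 6·34.0000 = 204.0000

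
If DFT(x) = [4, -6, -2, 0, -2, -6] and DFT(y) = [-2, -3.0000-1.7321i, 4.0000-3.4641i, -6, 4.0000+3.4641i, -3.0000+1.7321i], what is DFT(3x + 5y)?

By linearity: DFT(3x + 5y) = 3·DFT(x) + 5·DFT(y)
= 3·[4, -6, -2, 0, -2, -6] + 5·[-2, -3.0000-1.7321i, 4.0000-3.4641i, -6, 4.0000+3.4641i, -3.0000+1.7321i]

Computing element-wise:
Z[0] = 3·(4) + 5·(-2) = 2
Z[1] = 3·(-6) + 5·(-3.0000-1.7321i) = -33.0000-8.6605i
Z[2] = 3·(-2) + 5·(4.0000-3.4641i) = 14.0000-17.3205i
Z[3] = 3·(0) + 5·(-6) = -30
Z[4] = 3·(-2) + 5·(4.0000+3.4641i) = 14.0000+17.3205i
Z[5] = 3·(-6) + 5·(-3.0000+1.7321i) = -33.0000+8.6605i

DFT(3x + 5y) = 3·X + 5·Y = [2, -33.0000-8.6605i, 14.0000-17.3205i, -30, 14.0000+17.3205i, -33.0000+8.6605i]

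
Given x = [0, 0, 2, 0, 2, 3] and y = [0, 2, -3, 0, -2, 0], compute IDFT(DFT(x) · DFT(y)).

(x ⊛ y)[n] = Σ(m=0 to 5) x[m] · y[(n-m) mod 6]

Computing each output sample:
(x ⊛ y)[0] = -4
(x ⊛ y)[1] = -9
(x ⊛ y)[2] = -4
(x ⊛ y)[3] = -2
(x ⊛ y)[4] = -6
(x ⊛ y)[5] = 4

x ⊛ y = [-4, -9, -4, -2, -6, 4]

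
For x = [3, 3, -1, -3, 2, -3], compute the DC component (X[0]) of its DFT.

X[0] = Σ(n=0 to 5) x[n] · ω_6^0 = Σ x[n]
= (3) + (3) + (-1) + (-3) + (2) + (-3)

X[0] = 1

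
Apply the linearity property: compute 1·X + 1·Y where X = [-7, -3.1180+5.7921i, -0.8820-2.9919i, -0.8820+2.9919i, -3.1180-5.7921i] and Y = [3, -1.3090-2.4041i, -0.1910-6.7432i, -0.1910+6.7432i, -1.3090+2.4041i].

By linearity: DFT(1x + 1y) = 1·DFT(x) + 1·DFT(y)
= 1·[-7, -3.1180+5.7921i, -0.8820-2.9919i, -0.8820+2.9919i, -3.1180-5.7921i] + 1·[3, -1.3090-2.4041i, -0.1910-6.7432i, -0.1910+6.7432i, -1.3090+2.4041i]

Computing element-wise:
Z[0] = 1·(-7) + 1·(3) = -4
Z[1] = 1·(-3.1180+5.7921i) + 1·(-1.3090-2.4041i) = -4.4270+3.3880i
Z[2] = 1·(-0.8820-2.9919i) + 1·(-0.1910-6.7432i) = -1.0730-9.7351i
Z[3] = 1·(-0.8820+2.9919i) + 1·(-0.1910+6.7432i) = -1.0730+9.7351i
Z[4] = 1·(-3.1180-5.7921i) + 1·(-1.3090+2.4041i) = -4.4270-3.3880i

DFT(1x + 1y) = 1·X + 1·Y = [-4, -4.4270+3.3880i, -1.0730-9.7351i, -1.0730+9.7351i, -4.4270-3.3880i]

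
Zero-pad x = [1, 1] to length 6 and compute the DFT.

Original 2-point DFT: [2, 0]
Zero-padded 6-point DFT provides frequency interpolation.

DFT_6([x, 0, ...]) = [2, 1.5000-0.8660i, 0.5000-0.8660i, 0, 0.5000+0.8660i, 1.5000+0.8660i]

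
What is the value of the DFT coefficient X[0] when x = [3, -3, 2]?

X[0] = Σ(n=0 to 2) x[n] · ω_3^0 = Σ x[n]
= (3) + (-3) + (2)

X[0] = 2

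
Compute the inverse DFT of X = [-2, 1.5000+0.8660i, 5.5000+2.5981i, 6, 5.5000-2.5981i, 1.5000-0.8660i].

x[n] = (1/6) Σ(k=0 to 5) X[k] · e^(2πikn/6)

Computing each x[n]:
x[0] = 3
x[1] = -3
x[2] = 0
x[3] = 0
x[4] = -1
x[5] = -1

x = [3, -3, 0, 0, -1, -1]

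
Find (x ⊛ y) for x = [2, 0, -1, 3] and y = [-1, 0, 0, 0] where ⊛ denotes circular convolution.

(x ⊛ y)[n] = Σ(m=0 to 3) x[m] · y[(n-m) mod 4]

Computing each output sample:
(x ⊛ y)[0] = -2
(x ⊛ y)[1] = 0
(x ⊛ y)[2] = 1
(x ⊛ y)[3] = -3

x ⊛ y = [-2, 0, 1, -3]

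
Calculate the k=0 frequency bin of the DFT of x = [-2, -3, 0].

X[0] = Σ(n=0 to 2) x[n] · ω_3^0 = Σ x[n]
= (-2) + (-3) + (0)

X[0] = -5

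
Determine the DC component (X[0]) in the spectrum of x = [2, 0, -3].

X[0] = Σ(n=0 to 2) x[n] · ω_3^0 = Σ x[n]
= (2) + (0) + (-3)

X[0] = -1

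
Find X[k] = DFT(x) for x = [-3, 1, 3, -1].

X[k] = Σ(n=0 to 3) x[n] · ω_4^(nk)
where ω_4 = e^(-2πi/4)

Computing each X[k]:
X[0] = 0
X[1] = -6-2i
X[2] = 0
X[3] = -6+2i

X = [0, -6-2i, 0, -6+2i]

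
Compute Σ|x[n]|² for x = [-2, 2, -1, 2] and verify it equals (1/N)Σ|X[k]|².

Time domain:
Σ|x[n]|² = |-2|² + |2|² + |-1|² + |2|² = 13.0000

Frequency domain:
(1/4)Σ|X[k]|² = (1/4)(|1|² + |-1|² + |-7|² + |-1|²) = (1/4)·52.0000 = 13.0000

Both sides agree, confirming Parseval's theorem.

Σ|x[n]|² = (1/N)Σ|X[k]|² = 13.0000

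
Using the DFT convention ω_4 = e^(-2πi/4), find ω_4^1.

ω_4^1 = e^(-2πi·1/4)
= cos(-2π·1/4) + i·sin(-2π·1/4)
= cos(-2π/4) + i·sin(-2π/4)

ω_4^1 = cos(-2π/4) + i·sin(-2π/4) = -1i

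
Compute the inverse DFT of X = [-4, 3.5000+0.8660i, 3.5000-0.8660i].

x[n] = (1/3) Σ(k=0 to 2) X[k] · e^(2πikn/3)

Computing each x[n]:
x[0] = 1
x[1] = -3
x[2] = -2

x = [1, -3, -2]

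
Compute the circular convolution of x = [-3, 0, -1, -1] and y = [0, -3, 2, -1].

(x ⊛ y)[n] = Σ(m=0 to 3) x[m] · y[(n-m) mod 4]

Computing each output sample:
(x ⊛ y)[0] = 1
(x ⊛ y)[1] = 8
(x ⊛ y)[2] = -5
(x ⊛ y)[3] = 6

x ⊛ y = [1, 8, -5, 6]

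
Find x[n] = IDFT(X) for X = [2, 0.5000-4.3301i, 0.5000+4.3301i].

x[n] = (1/3) Σ(k=0 to 2) X[k] · e^(2πikn/3)

Computing each x[n]:
x[0] = 1
x[1] = 3
x[2] = -2

x = [1, 3, -2]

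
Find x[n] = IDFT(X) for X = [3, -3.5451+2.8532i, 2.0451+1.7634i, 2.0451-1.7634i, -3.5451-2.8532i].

x[n] = (1/5) Σ(k=0 to 4) X[k] · e^(2πikn/5)

Computing each x[n]:
x[0] = 0
x[1] = -2
x[2] = 2
x[3] = 2
x[4] = 1

x = [0, -2, 2, 2, 1]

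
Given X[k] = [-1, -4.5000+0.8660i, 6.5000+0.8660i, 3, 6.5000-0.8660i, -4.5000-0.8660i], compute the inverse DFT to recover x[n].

x[n] = (1/6) Σ(k=0 to 5) X[k] · e^(2πikn/6)

Computing each x[n]:
x[0] = 1
x[1] = -3
x[2] = 0
x[3] = 3
x[4] = 0
x[5] = -2

x = [1, -3, 0, 3, 0, -2]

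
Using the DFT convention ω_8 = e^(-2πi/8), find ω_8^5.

ω_8^5 = e^(-2πi·5/8)
= cos(-2π·5/8) + i·sin(-2π·5/8)
= cos(-10π/8) + i·sin(-10π/8)

ω_8^5 = cos(-10π/8) + i·sin(-10π/8) = -0.7071+0.7071i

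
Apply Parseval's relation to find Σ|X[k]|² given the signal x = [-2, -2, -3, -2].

Parseval: Σ|x[n]|² = (1/N)Σ|X[k]|², so Σ|X[k]|² = N·Σ|x[n]|² = 4·21.0000

Σ|X[k]|² = N·Σ|x[n]|² = 4·21.0000 = 84.0000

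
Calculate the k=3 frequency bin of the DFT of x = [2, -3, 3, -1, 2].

X[3] = Σ(n=0 to 4) x[n] · ω_5^(3n) where ω_5 = e^(-2πi/5)
= (2)·ω_5^0 + (-3)·ω_5^3 + (3)·ω_5^6 + (-1)·ω_5^9 + (2)·ω_5^12

X[3] = 3.4271-6.7432i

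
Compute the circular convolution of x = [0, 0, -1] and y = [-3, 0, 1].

(x ⊛ y)[n] = Σ(m=0 to 2) x[m] · y[(n-m) mod 3]

Computing each output sample:
(x ⊛ y)[0] = 0
(x ⊛ y)[1] = -1
(x ⊛ y)[2] = 3

x ⊛ y = [0, -1, 3]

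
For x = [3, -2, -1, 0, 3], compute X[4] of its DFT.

X[4] = Σ(n=0 to 4) x[n] · ω_5^(4n) where ω_5 = e^(-2πi/5)
= (3)·ω_5^0 + (-2)·ω_5^4 + (-1)·ω_5^8 + (0)·ω_5^12 + (3)·ω_5^16

X[4] = 4.1180-5.3431i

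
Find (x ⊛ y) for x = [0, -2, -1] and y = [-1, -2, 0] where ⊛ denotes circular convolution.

(x ⊛ y)[n] = Σ(m=0 to 2) x[m] · y[(n-m) mod 3]

Computing each output sample:
(x ⊛ y)[0] = 2
(x ⊛ y)[1] = 2
(x ⊛ y)[2] = 5

x ⊛ y = [2, 2, 5]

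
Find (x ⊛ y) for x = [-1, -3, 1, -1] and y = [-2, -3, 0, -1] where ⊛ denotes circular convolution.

(x ⊛ y)[n] = Σ(m=0 to 3) x[m] · y[(n-m) mod 4]

Computing each output sample:
(x ⊛ y)[0] = 8
(x ⊛ y)[1] = 8
(x ⊛ y)[2] = 8
(x ⊛ y)[3] = 0

x ⊛ y = [8, 8, 8, 0]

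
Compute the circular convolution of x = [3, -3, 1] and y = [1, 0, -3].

(x ⊛ y)[n] = Σ(m=0 to 2) x[m] · y[(n-m) mod 3]

Computing each output sample:
(x ⊛ y)[0] = 12
(x ⊛ y)[1] = -6
(x ⊛ y)[2] = -8

x ⊛ y = [12, -6, -8]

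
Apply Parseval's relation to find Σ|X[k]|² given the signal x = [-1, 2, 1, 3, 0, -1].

Parseval: Σ|x[n]|² = (1/N)Σ|X[k]|², so Σ|X[k]|² = N·Σ|x[n]|² = 6·16.0000

Σ|X[k]|² = N·Σ|x[n]|² = 6·16.0000 = 96.0000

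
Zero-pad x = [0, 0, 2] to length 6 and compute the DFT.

Original 3-point DFT: [2, -1.0000+1.7321i, -1.0000-1.7321i]
Zero-padded 6-point DFT provides frequency interpolation.

DFT_6([x, 0, ...]) = [2, -1.0000-1.7321i, -1.0000+1.7321i, 2, -1.0000-1.7321i, -1.0000+1.7321i]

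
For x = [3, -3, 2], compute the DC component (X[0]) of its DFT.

X[0] = Σ(n=0 to 2) x[n] · ω_3^0 = Σ x[n]
= (3) + (-3) + (2)

X[0] = 2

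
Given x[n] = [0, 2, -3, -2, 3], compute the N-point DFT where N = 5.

X[k] = Σ(n=0 to 4) x[n] · ω_5^(nk)
where ω_5 = e^(-2πi/5)

Computing each X[k]:
X[0] = 0
X[1] = 5.5902+1.5388i
X[2] = -5.5902-0.3633i
X[3] = -5.5902+0.3633i
X[4] = 5.5902-1.5388i

X = [0, 5.5902+1.5388i, -5.5902-0.3633i, -5.5902+0.3633i, 5.5902-1.5388i]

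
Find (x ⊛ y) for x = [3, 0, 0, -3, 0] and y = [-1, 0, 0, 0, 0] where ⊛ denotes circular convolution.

(x ⊛ y)[n] = Σ(m=0 to 4) x[m] · y[(n-m) mod 5]

Computing each output sample:
(x ⊛ y)[0] = -3
(x ⊛ y)[1] = 0
(x ⊛ y)[2] = 0
(x ⊛ y)[3] = 3
(x ⊛ y)[4] = 0

x ⊛ y = [-3, 0, 0, 3, 0]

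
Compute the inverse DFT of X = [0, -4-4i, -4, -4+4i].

x[n] = (1/4) Σ(k=0 to 3) X[k] · e^(2πikn/4)

Computing each x[n]:
x[0] = -3
x[1] = 3
x[2] = 1
x[3] = -1

x = [-3, 3, 1, -1]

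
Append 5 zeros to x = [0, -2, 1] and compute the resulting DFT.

Original 3-point DFT: [-1, 0.5000+2.5981i, 0.5000-2.5981i]
Zero-padded 8-point DFT provides frequency interpolation.

DFT_8([x, 0, ...]) = [-1, -1.4142+0.4142i, -1+2i, 1.4142+2.4142i, 3, 1.4142-2.4142i, -1-2i, -1.4142-0.4142i]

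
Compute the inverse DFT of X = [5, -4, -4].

x[n] = (1/3) Σ(k=0 to 2) X[k] · e^(2πikn/3)

Computing each x[n]:
x[0] = -1
x[1] = 3
x[2] = 3

x = [-1, 3, 3]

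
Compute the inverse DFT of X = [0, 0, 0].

x[n] = (1/3) Σ(k=0 to 2) X[k] · e^(2πikn/3)

Computing each x[n]:
x[0] = 0
x[1] = 0
x[2] = 0

x = [0, 0, 0]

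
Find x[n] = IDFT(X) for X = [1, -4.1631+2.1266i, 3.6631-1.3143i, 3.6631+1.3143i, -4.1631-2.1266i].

x[n] = (1/5) Σ(k=0 to 4) X[k] · e^(2πikn/5)

Computing each x[n]:
x[0] = 0
x[1] = -2
x[2] = 1
x[3] = 3
x[4] = -1

x = [0, -2, 1, 3, -1]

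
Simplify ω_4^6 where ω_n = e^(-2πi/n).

Since ω_4^4 = 1, powers reduce modulo 4.
6 mod 4 = 2
So ω_4^6 = ω_4^2 = e^(-2πi·2/4)

ω_4^6 = ω_4^2 = -1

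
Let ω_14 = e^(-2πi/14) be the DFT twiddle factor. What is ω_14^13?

ω_14^13 = e^(-2πi·13/14)
= cos(-2π·13/14) + i·sin(-2π·13/14)
= cos(-26π/14) + i·sin(-26π/14)

ω_14^13 = cos(-26π/14) + i·sin(-26π/14) = 0.9010+0.4339i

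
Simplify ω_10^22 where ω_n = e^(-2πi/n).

Since ω_10^10 = 1, powers reduce modulo 10.
22 mod 10 = 2
So ω_10^22 = ω_10^2 = e^(-2πi·2/10)

ω_10^22 = ω_10^2 = 0.3090-0.9511i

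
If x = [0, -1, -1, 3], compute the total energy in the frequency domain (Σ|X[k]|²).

Parseval: Σ|x[n]|² = (1/N)Σ|X[k]|², so Σ|X[k]|² = N·Σ|x[n]|² = 4·11.0000

Σ|X[k]|² = N·Σ|x[n]|² = 4·11.0000 = 44.0000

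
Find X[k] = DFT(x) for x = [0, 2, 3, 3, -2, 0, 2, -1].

X[k] = Σ(n=0 to 7) x[n] · ω_8^(nk)
where ω_8 = e^(-2πi/8)

Computing each X[k]:
X[0] = 7
X[1] = 0.5858-5.2426i
X[2] = -7
X[3] = 3.4142-3.2426i
X[4] = -1
X[5] = 3.4142+3.2426i
X[6] = -7
X[7] = 0.5858+5.2426i

X = [7, 0.5858-5.2426i, -7, 3.4142-3.2426i, -1, 3.4142+3.2426i, -7, 0.5858+5.2426i]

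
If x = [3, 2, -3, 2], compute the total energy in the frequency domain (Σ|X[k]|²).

Parseval: Σ|x[n]|² = (1/N)Σ|X[k]|², so Σ|X[k]|² = N·Σ|x[n]|² = 4·26.0000

Σ|X[k]|² = N·Σ|x[n]|² = 4·26.0000 = 104.0000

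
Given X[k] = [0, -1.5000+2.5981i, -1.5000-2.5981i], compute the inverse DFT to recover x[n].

x[n] = (1/3) Σ(k=0 to 2) X[k] · e^(2πikn/3)

Computing each x[n]:
x[0] = -1
x[1] = -1
x[2] = 2

x = [-1, -1, 2]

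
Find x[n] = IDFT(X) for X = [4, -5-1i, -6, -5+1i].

x[n] = (1/4) Σ(k=0 to 3) X[k] · e^(2πikn/4)

Computing each x[n]:
x[0] = -3
x[1] = 3
x[2] = 2
x[3] = 2

x = [-3, 3, 2, 2]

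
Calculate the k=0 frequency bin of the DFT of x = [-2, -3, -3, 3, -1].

X[0] = Σ(n=0 to 4) x[n] · ω_5^0 = Σ x[n]
= (-2) + (-3) + (-3) + (3) + (-1)

X[0] = -6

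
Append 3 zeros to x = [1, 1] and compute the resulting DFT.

Original 2-point DFT: [2, 0]
Zero-padded 5-point DFT provides frequency interpolation.

DFT_5([x, 0, ...]) = [2, 1.3090-0.9511i, 0.1910-0.5878i, 0.1910+0.5878i, 1.3090+0.9511i]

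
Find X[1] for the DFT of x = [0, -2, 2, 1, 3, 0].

X[1] = Σ(n=0 to 5) x[n] · ω_6^(1n) where ω_6 = e^(-2πi/6)
= (0)·ω_6^0 + (-2)·ω_6^1 + (2)·ω_6^2 + (1)·ω_6^3 + (3)·ω_6^4 + (0)·ω_6^5

X[1] = -4.5000+2.5981i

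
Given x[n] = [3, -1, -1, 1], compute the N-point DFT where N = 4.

X[k] = Σ(n=0 to 3) x[n] · ω_4^(nk)
where ω_4 = e^(-2πi/4)

Computing each X[k]:
X[0] = 2
X[1] = 4+2i
X[2] = 2
X[3] = 4-2i

X = [2, 4+2i, 2, 4-2i]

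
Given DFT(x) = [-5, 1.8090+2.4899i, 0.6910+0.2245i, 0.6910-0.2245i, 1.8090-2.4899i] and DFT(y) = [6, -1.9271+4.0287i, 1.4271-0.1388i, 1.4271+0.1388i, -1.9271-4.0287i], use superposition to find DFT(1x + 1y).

By linearity: DFT(1x + 1y) = 1·DFT(x) + 1·DFT(y)
= 1·[-5, 1.8090+2.4899i, 0.6910+0.2245i, 0.6910-0.2245i, 1.8090-2.4899i] + 1·[6, -1.9271+4.0287i, 1.4271-0.1388i, 1.4271+0.1388i, -1.9271-4.0287i]

Computing element-wise:
Z[0] = 1·(-5) + 1·(6) = 1
Z[1] = 1·(1.8090+2.4899i) + 1·(-1.9271+4.0287i) = -0.1181+6.5186i
Z[2] = 1·(0.6910+0.2245i) + 1·(1.4271-0.1388i) = 2.1181+0.0857i
Z[3] = 1·(0.6910-0.2245i) + 1·(1.4271+0.1388i) = 2.1181-0.0857i
Z[4] = 1·(1.8090-2.4899i) + 1·(-1.9271-4.0287i) = -0.1181-6.5186i

DFT(1x + 1y) = 1·X + 1·Y = [1, -0.1181+6.5186i, 2.1181+0.0857i, 2.1181-0.0857i, -0.1181-6.5186i]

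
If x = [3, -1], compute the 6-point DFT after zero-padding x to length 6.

Original 2-point DFT: [2, 4]
Zero-padded 6-point DFT provides frequency interpolation.

DFT_6([x, 0, ...]) = [2, 2.5000+0.8660i, 3.5000+0.8660i, 4, 3.5000-0.8660i, 2.5000-0.8660i]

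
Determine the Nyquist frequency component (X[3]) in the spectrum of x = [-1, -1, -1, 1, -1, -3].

X[3] = Σ(n=0 to 5) x[n] · ω_6^(3n) where ω_6 = e^(-2πi/6)
= (-1)·ω_6^0 + (-1)·ω_6^3 + (-1)·ω_6^6 + (1)·ω_6^9 + (-1)·ω_6^12 + (-3)·ω_6^15

X[3] = 0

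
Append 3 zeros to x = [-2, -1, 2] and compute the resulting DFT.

Original 3-point DFT: [-1, -2.5000+2.5981i, -2.5000-2.5981i]
Zero-padded 6-point DFT provides frequency interpolation.

DFT_6([x, 0, ...]) = [-1, -3.5000-0.8660i, -2.5000+2.5981i, 1, -2.5000-2.5981i, -3.5000+0.8660i]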